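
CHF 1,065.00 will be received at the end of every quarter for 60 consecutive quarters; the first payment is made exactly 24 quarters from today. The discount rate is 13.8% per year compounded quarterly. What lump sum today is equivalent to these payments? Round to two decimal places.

Ordinary annuity of 60 payments, first payment at period 24.
Periodic rate r = 0.138/4 per quarter; n is counted in quarters.
The ordinary-annuity PV formula values the stream one period before the first payment (period 23); discount that back 23 periods:
PV₀ = 1,065 × [1 − (1+r)^−60] / r × (1+r)^−23 = CHF 12,300.27

CHF 12,300.27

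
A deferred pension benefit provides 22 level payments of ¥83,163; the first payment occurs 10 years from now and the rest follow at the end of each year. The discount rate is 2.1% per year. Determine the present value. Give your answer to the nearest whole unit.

¥1,205,296

Ordinary annuity of 22 payments, first payment at period 10.
Periodic rate r = 0.021 per year.
The ordinary-annuity PV formula values the stream one period before the first payment (period 9); discount that back 9 periods:
PV₀ = 83,163 × [1 − (1+r)^−22] / r × (1+r)^−9 = ¥1,205,296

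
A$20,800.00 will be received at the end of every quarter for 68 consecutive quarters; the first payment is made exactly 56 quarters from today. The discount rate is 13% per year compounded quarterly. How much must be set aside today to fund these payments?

A$97,688.60

Ordinary annuity of 68 payments, first payment at period 56.
Periodic rate r = 0.13/4 per quarter; n is counted in quarters.
The ordinary-annuity PV formula values the stream one period before the first payment (period 55); discount that back 55 periods:
PV₀ = 20,800 × [1 − (1+r)^−68] / r × (1+r)^−55 = A$97,688.60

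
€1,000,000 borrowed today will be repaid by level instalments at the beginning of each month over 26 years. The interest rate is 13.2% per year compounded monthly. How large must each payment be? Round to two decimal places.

Level annuity due; solve PV = PMT × [(1 − (1+r)^−n)/r] × (1+r) for PMT.
Periodic rate r = 0.132/12 per month; n is counted in months.
With n = 312: PMT = 1,000,000 / ([(1 − (1+r)^−n)/r] × (1+r)) = €11,250.85

€11,250.85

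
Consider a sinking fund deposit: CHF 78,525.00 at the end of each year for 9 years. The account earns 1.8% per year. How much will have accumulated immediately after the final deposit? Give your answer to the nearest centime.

CHF 759,805.09

This is an ordinary annuity: 9 deposits of CHF 78,525.00 at the end of each year.
Periodic rate r = 0.018 per year.
FV = PMT × [((1+r)^n − 1)/r] = 78,525 × [(1+r)^9 − 1] / r = CHF 759,805.09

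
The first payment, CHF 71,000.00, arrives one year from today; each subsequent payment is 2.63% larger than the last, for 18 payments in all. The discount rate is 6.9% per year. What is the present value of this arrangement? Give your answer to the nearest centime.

Periodic rate r = 0.069 per year.
Growing ordinary annuity: PV = PMT₁ × [1 − ((1+g)/(1+r))^n] / (r − g) = 71,000 × [1 − ((1+0.0263)/(1+r))^18] / (r − 0.0263) = CHF 864,456.90.

CHF 864,456.90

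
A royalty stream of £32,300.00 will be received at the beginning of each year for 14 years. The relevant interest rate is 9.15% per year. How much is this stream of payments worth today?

£272,202.81

This is an annuity due: 14 payments of £32,300.00 at the beginning of each year.
Periodic rate r = 0.0915 per year.
PV = PMT × [(1 − (1+r)^−n)/r] × (1+r) = 32,300 × [1 − (1+r)^−14] / r × (1+r) = £272,202.81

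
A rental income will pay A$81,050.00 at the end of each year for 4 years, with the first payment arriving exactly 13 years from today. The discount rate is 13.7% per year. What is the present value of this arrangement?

A$50,903.82

Ordinary annuity of 4 payments, first payment at period 13.
Periodic rate r = 0.137 per year.
The ordinary-annuity PV formula values the stream one period before the first payment (period 12); discount that back 12 periods:
PV₀ = 81,050 × [1 − (1+r)^−4] / r × (1+r)^−12 = A$50,903.82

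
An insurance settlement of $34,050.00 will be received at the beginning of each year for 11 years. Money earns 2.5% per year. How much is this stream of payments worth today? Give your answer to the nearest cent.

This is an annuity due: 11 payments of $34,050.00 at the beginning of each year.
Periodic rate r = 0.025 per year.
PV = PMT × [(1 − (1+r)^−n)/r] × (1+r) = 34,050 × [1 − (1+r)^−11] / r × (1+r) = $332,057.78

$332,057.78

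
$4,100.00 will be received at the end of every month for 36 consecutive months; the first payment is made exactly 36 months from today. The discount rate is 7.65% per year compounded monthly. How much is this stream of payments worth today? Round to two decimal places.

Ordinary annuity of 36 payments, first payment at period 36.
Periodic rate r = 0.0765/12 per month; n is counted in months.
The ordinary-annuity PV formula values the stream one period before the first payment (period 35); discount that back 35 periods:
PV₀ = 4,100 × [1 − (1+r)^−36] / r × (1+r)^−35 = $105,288.48

$105,288.48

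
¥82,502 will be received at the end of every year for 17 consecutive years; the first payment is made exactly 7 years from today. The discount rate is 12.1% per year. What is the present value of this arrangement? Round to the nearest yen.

Ordinary annuity of 17 payments, first payment at period 7.
Periodic rate r = 0.121 per year.
The ordinary-annuity PV formula values the stream one period before the first payment (period 6); discount that back 6 periods:
PV₀ = 82,502 × [1 − (1+r)^−17] / r × (1+r)^−6 = ¥294,305

¥294,305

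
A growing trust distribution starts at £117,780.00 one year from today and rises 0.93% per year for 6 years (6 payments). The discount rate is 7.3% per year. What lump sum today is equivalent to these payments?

£568,255.95

Periodic rate r = 0.073 per year.
Growing ordinary annuity: PV = PMT₁ × [1 − ((1+g)/(1+r))^n] / (r − g) = 117,780 × [1 − ((1+0.0093)/(1+r))^6] / (r − 0.0093) = £568,255.95.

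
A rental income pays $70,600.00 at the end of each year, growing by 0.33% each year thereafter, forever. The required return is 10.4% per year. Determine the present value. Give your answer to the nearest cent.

$701,092.35

Periodic rate r = 0.104 per year.
Growing perpetuity (Gordon): PV = PMT₁ / (r − g) = 70,600 / (r − 0.0033) = $701,092.35.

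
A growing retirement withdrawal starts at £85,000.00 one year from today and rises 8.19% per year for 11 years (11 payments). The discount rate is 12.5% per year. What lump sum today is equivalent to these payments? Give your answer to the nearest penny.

Periodic rate r = 0.125 per year.
Growing ordinary annuity: PV = PMT₁ × [1 − ((1+g)/(1+r))^n] / (r − g) = 85,000 × [1 − ((1+0.0819)/(1+r))^11] / (r − 0.0819) = £688,875.37.

£688,875.37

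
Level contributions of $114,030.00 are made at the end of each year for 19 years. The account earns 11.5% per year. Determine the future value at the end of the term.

$6,852,546.39

This is an ordinary annuity: 19 deposits of $114,030.00 at the end of each year.
Periodic rate r = 0.115 per year.
FV = PMT × [((1+r)^n − 1)/r] = 114,030 × [(1+r)^19 − 1] / r = $6,852,546.39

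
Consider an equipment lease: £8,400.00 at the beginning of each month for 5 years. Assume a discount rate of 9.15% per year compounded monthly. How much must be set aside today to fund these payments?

£406,315.41

This is an annuity due: 60 payments of £8,400.00 at the beginning of each month.
Periodic rate r = 0.0915/12 per month; n is counted in months.
PV = PMT × [(1 − (1+r)^−n)/r] × (1+r) = 8,400 × [1 − (1+r)^−60] / r × (1+r) = £406,315.41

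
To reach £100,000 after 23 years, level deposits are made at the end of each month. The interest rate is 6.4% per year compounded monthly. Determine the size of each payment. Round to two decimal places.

£159.64

Level ordinary annuity; solve FV = PMT × [((1+r)^n − 1)/r] for PMT.
Periodic rate r = 0.064/12 per month; n is counted in months.
With n = 276: PMT = 100,000 / ([((1+r)^n − 1)/r]) = £159.64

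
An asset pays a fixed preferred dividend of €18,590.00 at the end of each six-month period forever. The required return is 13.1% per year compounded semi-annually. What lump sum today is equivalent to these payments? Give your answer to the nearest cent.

Periodic rate r = 0.131/2 per half-year.
Level perpetuity: PV = PMT / r = 18,590 / (0.131/2) = €283,816.79.

€283,816.79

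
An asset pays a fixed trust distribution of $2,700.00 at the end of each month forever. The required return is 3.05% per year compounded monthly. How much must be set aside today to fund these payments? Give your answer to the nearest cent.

$1,062,295.08

Periodic rate r = 0.0305/12 per month.
Level perpetuity: PV = PMT / r = 2,700 / (0.0305/12) = $1,062,295.08.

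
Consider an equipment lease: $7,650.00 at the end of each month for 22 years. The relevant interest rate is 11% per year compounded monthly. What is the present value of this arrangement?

This is an ordinary annuity: 264 payments of $7,650.00 at the end of each month.
Periodic rate r = 0.11/12 per month; n is counted in months.
PV = PMT × [(1 − (1+r)^−n)/r] = 7,650 × [1 − (1+r)^−264] / r = $759,513.69

$759,513.69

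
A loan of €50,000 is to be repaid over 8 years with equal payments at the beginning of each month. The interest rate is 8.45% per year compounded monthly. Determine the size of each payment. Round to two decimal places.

Level annuity due; solve PV = PMT × [(1 − (1+r)^−n)/r] × (1+r) for PMT.
Periodic rate r = 0.0845/12 per month; n is counted in months.
With n = 96: PMT = 50,000 / ([(1 − (1+r)^−n)/r] × (1+r)) = €713.30

€713.30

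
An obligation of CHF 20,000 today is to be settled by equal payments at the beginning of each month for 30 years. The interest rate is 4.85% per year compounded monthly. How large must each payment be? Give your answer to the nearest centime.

CHF 105.11

Level annuity due; solve PV = PMT × [(1 − (1+r)^−n)/r] × (1+r) for PMT.
Periodic rate r = 0.0485/12 per month; n is counted in months.
With n = 360: PMT = 20,000 / ([(1 − (1+r)^−n)/r] × (1+r)) = CHF 105.11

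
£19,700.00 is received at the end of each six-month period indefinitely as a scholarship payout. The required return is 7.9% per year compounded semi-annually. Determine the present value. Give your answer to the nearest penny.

Periodic rate r = 0.079/2 per half-year.
Level perpetuity: PV = PMT / r = 19,700 / (0.079/2) = £498,734.18.

£498,734.18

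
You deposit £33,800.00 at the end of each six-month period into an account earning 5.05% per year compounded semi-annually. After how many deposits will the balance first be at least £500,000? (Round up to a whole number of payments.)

13 payments

Periodic rate r = 0.0505/2 per half-year; n is counted in half-years.
Ordinary annuity FV: 500,000 = 33,800 × [((1+r)^n − 1)/r].
(1+r)^n = 1 + 500,000 × r / 33,800, so n = ln(1 + 500,000·r/33,800) / ln(1+r) = 12.73.
Round up to a whole number of payments: n = 13.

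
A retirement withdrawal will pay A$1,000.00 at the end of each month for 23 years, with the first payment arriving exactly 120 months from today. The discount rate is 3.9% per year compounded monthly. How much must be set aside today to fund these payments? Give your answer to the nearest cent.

Ordinary annuity of 276 payments, first payment at period 120.
Periodic rate r = 0.039/12 per month; n is counted in months.
The ordinary-annuity PV formula values the stream one period before the first payment (period 119); discount that back 119 periods:
PV₀ = 1,000 × [1 − (1+r)^−276] / r × (1+r)^−119 = A$123,727.13

A$123,727.13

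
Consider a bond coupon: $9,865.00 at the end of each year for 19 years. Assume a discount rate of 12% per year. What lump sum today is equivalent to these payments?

This is an ordinary annuity: 19 payments of $9,865.00 at the end of each year.
Periodic rate r = 0.12 per year.
PV = PMT × [(1 − (1+r)^−n)/r] = 9,865 × [1 − (1+r)^−19] / r = $72,663.39

$72,663.39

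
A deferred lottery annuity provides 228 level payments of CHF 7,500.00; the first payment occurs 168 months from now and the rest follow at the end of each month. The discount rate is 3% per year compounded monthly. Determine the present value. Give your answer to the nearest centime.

Ordinary annuity of 228 payments, first payment at period 168.
Periodic rate r = 0.03/12 per month; n is counted in months.
The ordinary-annuity PV formula values the stream one period before the first payment (period 167); discount that back 167 periods:
PV₀ = 7,500 × [1 − (1+r)^−228] / r × (1+r)^−167 = CHF 858,205.91

CHF 858,205.91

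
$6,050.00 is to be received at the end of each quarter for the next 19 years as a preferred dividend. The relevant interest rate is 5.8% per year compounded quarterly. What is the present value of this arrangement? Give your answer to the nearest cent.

$277,530.10

This is an ordinary annuity: 76 payments of $6,050.00 at the end of each quarter.
Periodic rate r = 0.058/4 per quarter; n is counted in quarters.
PV = PMT × [(1 − (1+r)^−n)/r] = 6,050 × [1 − (1+r)^−76] / r = $277,530.10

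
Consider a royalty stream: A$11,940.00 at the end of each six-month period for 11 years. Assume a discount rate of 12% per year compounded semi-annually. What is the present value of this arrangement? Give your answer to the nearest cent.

A$143,776.49

This is an ordinary annuity: 22 payments of A$11,940.00 at the end of each six-month period.
Periodic rate r = 0.12/2 per half-year; n is counted in half-years.
PV = PMT × [(1 − (1+r)^−n)/r] = 11,940 × [1 − (1+r)^−22] / r = A$143,776.49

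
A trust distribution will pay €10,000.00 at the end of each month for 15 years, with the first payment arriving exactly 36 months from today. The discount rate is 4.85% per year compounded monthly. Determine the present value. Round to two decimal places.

€1,108,986.97

Ordinary annuity of 180 payments, first payment at period 36.
Periodic rate r = 0.0485/12 per month; n is counted in months.
The ordinary-annuity PV formula values the stream one period before the first payment (period 35); discount that back 35 periods:
PV₀ = 10,000 × [1 − (1+r)^−180] / r × (1+r)^−35 = €1,108,986.97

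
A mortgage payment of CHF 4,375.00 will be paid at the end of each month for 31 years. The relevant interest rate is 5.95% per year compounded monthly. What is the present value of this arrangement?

This is an ordinary annuity: 372 payments of CHF 4,375.00 at the end of each month.
Periodic rate r = 0.0595/12 per month; n is counted in months.
PV = PMT × [(1 − (1+r)^−n)/r] = 4,375 × [1 − (1+r)^−372] / r = CHF 742,211.82

CHF 742,211.82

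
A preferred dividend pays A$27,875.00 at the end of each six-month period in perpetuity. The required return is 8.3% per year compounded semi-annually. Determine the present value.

A$671,686.75

Periodic rate r = 0.083/2 per half-year.
Level perpetuity: PV = PMT / r = 27,875 / (0.083/2) = A$671,686.75.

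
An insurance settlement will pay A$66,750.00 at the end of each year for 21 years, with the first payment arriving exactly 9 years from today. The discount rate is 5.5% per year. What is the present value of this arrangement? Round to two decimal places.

Ordinary annuity of 21 payments, first payment at period 9.
Periodic rate r = 0.055 per year.
The ordinary-annuity PV formula values the stream one period before the first payment (period 8); discount that back 8 periods:
PV₀ = 66,750 × [1 − (1+r)^−21] / r × (1+r)^−8 = A$533,902.22

A$533,902.22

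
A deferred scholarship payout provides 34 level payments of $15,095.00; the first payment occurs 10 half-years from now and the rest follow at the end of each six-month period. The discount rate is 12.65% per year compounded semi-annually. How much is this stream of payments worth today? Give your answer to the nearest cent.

Ordinary annuity of 34 payments, first payment at period 10.
Periodic rate r = 0.1265/2 per half-year; n is counted in half-years.
The ordinary-annuity PV formula values the stream one period before the first payment (period 9); discount that back 9 periods:
PV₀ = 15,095 × [1 − (1+r)^−34] / r × (1+r)^−9 = $120,342.76

$120,342.76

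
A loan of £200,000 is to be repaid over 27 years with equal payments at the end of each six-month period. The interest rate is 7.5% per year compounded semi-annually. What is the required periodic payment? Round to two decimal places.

£8,690.37

Level ordinary annuity; solve PV = PMT × [(1 − (1+r)^−n)/r] for PMT.
Periodic rate r = 0.075/2 per half-year; n is counted in half-years.
With n = 54: PMT = 200,000 / ([(1 − (1+r)^−n)/r]) = £8,690.37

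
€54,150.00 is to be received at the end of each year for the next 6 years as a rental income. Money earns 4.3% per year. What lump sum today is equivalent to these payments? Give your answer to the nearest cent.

€281,110.22

This is an ordinary annuity: 6 payments of €54,150.00 at the end of each year.
Periodic rate r = 0.043 per year.
PV = PMT × [(1 − (1+r)^−n)/r] = 54,150 × [1 − (1+r)^−6] / r = €281,110.22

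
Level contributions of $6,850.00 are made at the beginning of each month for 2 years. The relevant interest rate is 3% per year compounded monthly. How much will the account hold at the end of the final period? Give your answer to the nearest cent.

This is an annuity due: 24 deposits of $6,850.00 at the beginning of each month.
Periodic rate r = 0.03/12 per month; n is counted in months.
FV = PMT × [((1+r)^n − 1)/r] × (1+r) = 6,850 × [(1+r)^24 − 1] / r × (1+r) = $169,637.34

$169,637.34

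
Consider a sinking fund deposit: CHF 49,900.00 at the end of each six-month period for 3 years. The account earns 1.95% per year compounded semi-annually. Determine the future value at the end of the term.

CHF 306,793.44

This is an ordinary annuity: 6 deposits of CHF 49,900.00 at the end of each six-month period.
Periodic rate r = 0.0195/2 per half-year; n is counted in half-years.
FV = PMT × [((1+r)^n − 1)/r] = 49,900 × [(1+r)^6 − 1] / r = CHF 306,793.44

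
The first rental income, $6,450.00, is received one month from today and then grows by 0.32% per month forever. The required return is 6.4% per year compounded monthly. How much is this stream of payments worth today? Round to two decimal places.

$3,023,437.50

Periodic rate r = 0.064/12 per month.
Growing perpetuity (Gordon): PV = PMT₁ / (r − g) = 6,450 / (r − 0.0032) = $3,023,437.50.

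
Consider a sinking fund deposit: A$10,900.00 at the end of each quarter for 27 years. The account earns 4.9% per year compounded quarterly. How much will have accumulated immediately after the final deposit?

A$2,424,347.03

This is an ordinary annuity: 108 deposits of A$10,900.00 at the end of each quarter.
Periodic rate r = 0.049/4 per quarter; n is counted in quarters.
FV = PMT × [((1+r)^n − 1)/r] = 10,900 × [(1+r)^108 − 1] / r = A$2,424,347.03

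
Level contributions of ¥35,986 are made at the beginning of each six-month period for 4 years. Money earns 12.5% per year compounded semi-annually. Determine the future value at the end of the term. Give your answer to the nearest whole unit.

This is an annuity due: 8 deposits of ¥35,986 at the beginning of each six-month period.
Periodic rate r = 0.125/2 per half-year; n is counted in half-years.
FV = PMT × [((1+r)^n − 1)/r] × (1+r) = 35,986 × [(1+r)^8 − 1] / r × (1+r) = ¥381,844

¥381,844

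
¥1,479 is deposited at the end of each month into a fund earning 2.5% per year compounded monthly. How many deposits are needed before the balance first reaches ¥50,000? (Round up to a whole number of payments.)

Periodic rate r = 0.025/12 per month; n is counted in months.
Ordinary annuity FV: 50,000 = 1,479 × [((1+r)^n − 1)/r].
(1+r)^n = 1 + 50,000 × r / 1,479, so n = ln(1 + 50,000·r/1,479) / ln(1+r) = 32.70.
Round up to a whole number of payments: n = 33.

33 payments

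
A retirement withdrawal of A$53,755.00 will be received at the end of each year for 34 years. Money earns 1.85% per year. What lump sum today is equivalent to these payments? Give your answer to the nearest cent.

A$1,347,659.35

This is an ordinary annuity: 34 payments of A$53,755.00 at the end of each year.
Periodic rate r = 0.0185 per year.
PV = PMT × [(1 − (1+r)^−n)/r] = 53,755 × [1 − (1+r)^−34] / r = A$1,347,659.35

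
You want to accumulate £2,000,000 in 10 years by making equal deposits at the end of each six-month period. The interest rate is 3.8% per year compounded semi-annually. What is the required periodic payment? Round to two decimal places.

Level ordinary annuity; solve FV = PMT × [((1+r)^n − 1)/r] for PMT.
Periodic rate r = 0.038/2 per half-year; n is counted in half-years.
With n = 20: PMT = 2,000,000 / ([((1+r)^n − 1)/r]) = £83,136.26

£83,136.26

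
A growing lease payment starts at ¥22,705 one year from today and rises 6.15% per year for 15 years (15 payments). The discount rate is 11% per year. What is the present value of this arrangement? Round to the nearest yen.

¥228,628

Periodic rate r = 0.11 per year.
Growing ordinary annuity: PV = PMT₁ × [1 − ((1+g)/(1+r))^n] / (r − g) = 22,705 × [1 − ((1+0.0615)/(1+r))^15] / (r − 0.0615) = ¥228,628.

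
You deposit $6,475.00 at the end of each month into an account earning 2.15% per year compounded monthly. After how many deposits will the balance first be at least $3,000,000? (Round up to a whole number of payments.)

338 payments

Periodic rate r = 0.0215/12 per month; n is counted in months.
Ordinary annuity FV: 3,000,000 = 6,475 × [((1+r)^n − 1)/r].
(1+r)^n = 1 + 3,000,000 × r / 6,475, so n = ln(1 + 3,000,000·r/6,475) / ln(1+r) = 337.63.
Round up to a whole number of payments: n = 338.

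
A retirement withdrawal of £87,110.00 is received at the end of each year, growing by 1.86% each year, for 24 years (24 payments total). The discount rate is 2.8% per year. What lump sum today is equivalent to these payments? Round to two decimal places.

Periodic rate r = 0.028 per year.
Growing ordinary annuity: PV = PMT₁ × [1 − ((1+g)/(1+r))^n] / (r − g) = 87,110 × [1 − ((1+0.0186)/(1+r))^24] / (r − 0.0186) = £1,833,518.08.

£1,833,518.08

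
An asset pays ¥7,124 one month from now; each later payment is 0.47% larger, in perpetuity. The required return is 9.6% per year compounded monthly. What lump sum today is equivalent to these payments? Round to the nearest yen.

¥2,158,788

Periodic rate r = 0.096/12 per month.
Growing perpetuity (Gordon): PV = PMT₁ / (r − g) = 7,124 / (r − 0.0047) = ¥2,158,788.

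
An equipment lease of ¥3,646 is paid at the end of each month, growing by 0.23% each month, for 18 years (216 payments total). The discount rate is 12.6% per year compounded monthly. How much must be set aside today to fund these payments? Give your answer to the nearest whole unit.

Periodic rate r = 0.126/12 per month; n is counted in months.
Growing ordinary annuity: PV = PMT₁ × [1 − ((1+g)/(1+r))^n] / (r − g) = 3,646 × [1 − ((1+0.0023)/(1+r))^216] / (r − 0.0023) = ¥368,133.

¥368,133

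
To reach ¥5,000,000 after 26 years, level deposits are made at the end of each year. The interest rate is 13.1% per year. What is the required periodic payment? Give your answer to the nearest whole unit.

Level ordinary annuity; solve FV = PMT × [((1+r)^n − 1)/r] for PMT.
Periodic rate r = 0.131 per year.
With n = 26: PMT = 5,000,000 / ([((1+r)^n − 1)/r]) = ¥27,815

¥27,815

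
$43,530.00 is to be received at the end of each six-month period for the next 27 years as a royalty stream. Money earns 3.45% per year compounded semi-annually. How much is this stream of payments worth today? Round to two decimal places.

This is an ordinary annuity: 54 payments of $43,530.00 at the end of each six-month period.
Periodic rate r = 0.0345/2 per half-year; n is counted in half-years.
PV = PMT × [(1 − (1+r)^−n)/r] = 43,530 × [1 − (1+r)^−54] / r = $1,521,394.91

$1,521,394.91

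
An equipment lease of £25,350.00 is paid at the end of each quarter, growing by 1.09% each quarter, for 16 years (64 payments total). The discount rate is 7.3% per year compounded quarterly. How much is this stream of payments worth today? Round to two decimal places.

Periodic rate r = 0.073/4 per quarter; n is counted in quarters.
Growing ordinary annuity: PV = PMT₁ × [1 − ((1+g)/(1+r))^n] / (r − g) = 25,350 × [1 − ((1+0.0109)/(1+r))^64] / (r − 0.0109) = £1,279,615.72.

£1,279,615.72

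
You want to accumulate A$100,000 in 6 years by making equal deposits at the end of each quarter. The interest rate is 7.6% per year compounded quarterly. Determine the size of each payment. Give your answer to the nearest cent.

Level ordinary annuity; solve FV = PMT × [((1+r)^n − 1)/r] for PMT.
Periodic rate r = 0.076/4 per quarter; n is counted in quarters.
With n = 24: PMT = 100,000 / ([((1+r)^n − 1)/r]) = A$3,327.41

A$3,327.41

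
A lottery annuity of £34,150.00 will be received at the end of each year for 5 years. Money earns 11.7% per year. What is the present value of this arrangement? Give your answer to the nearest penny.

This is an ordinary annuity: 5 payments of £34,150.00 at the end of each year.
Periodic rate r = 0.117 per year.
PV = PMT × [(1 − (1+r)^−n)/r] = 34,150 × [1 − (1+r)^−5] / r = £124,023.53

£124,023.53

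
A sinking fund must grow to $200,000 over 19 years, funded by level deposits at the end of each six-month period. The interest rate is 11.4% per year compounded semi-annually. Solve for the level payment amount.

$1,579.04

Level ordinary annuity; solve FV = PMT × [((1+r)^n − 1)/r] for PMT.
Periodic rate r = 0.114/2 per half-year; n is counted in half-years.
With n = 38: PMT = 200,000 / ([((1+r)^n − 1)/r]) = $1,579.04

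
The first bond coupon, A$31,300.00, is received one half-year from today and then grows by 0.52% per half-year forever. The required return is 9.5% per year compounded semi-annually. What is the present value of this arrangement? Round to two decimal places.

Periodic rate r = 0.095/2 per half-year.
Growing perpetuity (Gordon): PV = PMT₁ / (r − g) = 31,300 / (r − 0.0052) = A$739,952.72.

A$739,952.72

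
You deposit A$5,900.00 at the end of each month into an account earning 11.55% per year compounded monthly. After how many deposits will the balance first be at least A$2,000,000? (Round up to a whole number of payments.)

152 payments

Periodic rate r = 0.1155/12 per month; n is counted in months.
Ordinary annuity FV: 2,000,000 = 5,900 × [((1+r)^n − 1)/r].
(1+r)^n = 1 + 2,000,000 × r / 5,900, so n = ln(1 + 2,000,000·r/5,900) / ln(1+r) = 151.36.
Round up to a whole number of payments: n = 152.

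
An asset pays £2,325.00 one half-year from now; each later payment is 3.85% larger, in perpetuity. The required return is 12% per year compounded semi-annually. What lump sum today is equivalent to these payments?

£108,139.53

Periodic rate r = 0.12/2 per half-year.
Growing perpetuity (Gordon): PV = PMT₁ / (r − g) = 2,325 / (r − 0.0385) = £108,139.53.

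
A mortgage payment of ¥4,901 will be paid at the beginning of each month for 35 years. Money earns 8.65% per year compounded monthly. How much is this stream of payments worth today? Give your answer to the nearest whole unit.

¥651,277

This is an annuity due: 420 payments of ¥4,901 at the beginning of each month.
Periodic rate r = 0.0865/12 per month; n is counted in months.
PV = PMT × [(1 − (1+r)^−n)/r] × (1+r) = 4,901 × [1 − (1+r)^−420] / r × (1+r) = ¥651,277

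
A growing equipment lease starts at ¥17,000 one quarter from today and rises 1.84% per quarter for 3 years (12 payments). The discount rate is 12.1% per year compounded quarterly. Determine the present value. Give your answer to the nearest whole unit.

¥185,952

Periodic rate r = 0.121/4 per quarter; n is counted in quarters.
Growing ordinary annuity: PV = PMT₁ × [1 − ((1+g)/(1+r))^n] / (r − g) = 17,000 × [1 − ((1+0.0184)/(1+r))^12] / (r − 0.0184) = ¥185,952.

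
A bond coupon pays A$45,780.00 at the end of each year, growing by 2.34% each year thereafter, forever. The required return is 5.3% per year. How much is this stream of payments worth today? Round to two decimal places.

A$1,546,621.62

Periodic rate r = 0.053 per year.
Growing perpetuity (Gordon): PV = PMT₁ / (r − g) = 45,780 / (r − 0.0234) = A$1,546,621.62.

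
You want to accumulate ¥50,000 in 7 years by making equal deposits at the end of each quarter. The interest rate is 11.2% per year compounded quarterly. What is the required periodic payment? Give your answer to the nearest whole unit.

¥1,200

Level ordinary annuity; solve FV = PMT × [((1+r)^n − 1)/r] for PMT.
Periodic rate r = 0.112/4 per quarter; n is counted in quarters.
With n = 28: PMT = 50,000 / ([((1+r)^n − 1)/r]) = ¥1,200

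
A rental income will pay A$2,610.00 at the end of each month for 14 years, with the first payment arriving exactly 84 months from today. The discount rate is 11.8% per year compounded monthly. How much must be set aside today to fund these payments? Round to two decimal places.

A$95,053.93

Ordinary annuity of 168 payments, first payment at period 84.
Periodic rate r = 0.118/12 per month; n is counted in months.
The ordinary-annuity PV formula values the stream one period before the first payment (period 83); discount that back 83 periods:
PV₀ = 2,610 × [1 − (1+r)^−168] / r × (1+r)^−83 = A$95,053.93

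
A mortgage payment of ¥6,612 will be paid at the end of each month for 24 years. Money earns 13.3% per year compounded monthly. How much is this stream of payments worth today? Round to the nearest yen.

¥571,624

This is an ordinary annuity: 288 payments of ¥6,612 at the end of each month.
Periodic rate r = 0.133/12 per month; n is counted in months.
PV = PMT × [(1 − (1+r)^−n)/r] = 6,612 × [1 − (1+r)^−288] / r = ¥571,624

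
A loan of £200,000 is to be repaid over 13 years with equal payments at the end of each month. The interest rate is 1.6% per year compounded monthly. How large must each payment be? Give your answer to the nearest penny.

Level ordinary annuity; solve PV = PMT × [(1 − (1+r)^−n)/r] for PMT.
Periodic rate r = 0.016/12 per month; n is counted in months.
With n = 156: PMT = 200,000 / ([(1 − (1+r)^−n)/r]) = £1,420.85

£1,420.85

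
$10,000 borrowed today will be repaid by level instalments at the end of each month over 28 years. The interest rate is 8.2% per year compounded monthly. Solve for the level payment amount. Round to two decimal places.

Level ordinary annuity; solve PV = PMT × [(1 − (1+r)^−n)/r] for PMT.
Periodic rate r = 0.082/12 per month; n is counted in months.
With n = 336: PMT = 10,000 / ([(1 − (1+r)^−n)/r]) = $76.05

$76.05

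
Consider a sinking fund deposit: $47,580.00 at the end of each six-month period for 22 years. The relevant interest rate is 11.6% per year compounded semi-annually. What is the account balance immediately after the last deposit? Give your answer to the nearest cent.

This is an ordinary annuity: 44 deposits of $47,580.00 at the end of each six-month period.
Periodic rate r = 0.116/2 per half-year; n is counted in half-years.
FV = PMT × [((1+r)^n − 1)/r] = 47,580 × [(1+r)^44 − 1] / r = $8,982,809.12

$8,982,809.12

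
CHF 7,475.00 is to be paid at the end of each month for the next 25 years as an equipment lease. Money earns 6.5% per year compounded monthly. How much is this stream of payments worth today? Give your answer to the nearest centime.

This is an ordinary annuity: 300 payments of CHF 7,475.00 at the end of each month.
Periodic rate r = 0.065/12 per month; n is counted in months.
PV = PMT × [(1 − (1+r)^−n)/r] = 7,475 × [1 − (1+r)^−300] / r = CHF 1,107,067.64

CHF 1,107,067.64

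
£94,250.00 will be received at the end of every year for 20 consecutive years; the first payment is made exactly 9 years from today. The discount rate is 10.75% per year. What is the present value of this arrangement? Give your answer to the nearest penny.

Ordinary annuity of 20 payments, first payment at period 9.
Periodic rate r = 0.1075 per year.
The ordinary-annuity PV formula values the stream one period before the first payment (period 8); discount that back 8 periods:
PV₀ = 94,250 × [1 − (1+r)^−20] / r × (1+r)^−8 = £337,104.36

£337,104.36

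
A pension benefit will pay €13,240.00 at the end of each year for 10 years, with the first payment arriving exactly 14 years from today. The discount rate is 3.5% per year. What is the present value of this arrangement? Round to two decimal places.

Ordinary annuity of 10 payments, first payment at period 14.
Periodic rate r = 0.035 per year.
The ordinary-annuity PV formula values the stream one period before the first payment (period 13); discount that back 13 periods:
PV₀ = 13,240 × [1 − (1+r)^−10] / r × (1+r)^−13 = €70,405.98

€70,405.98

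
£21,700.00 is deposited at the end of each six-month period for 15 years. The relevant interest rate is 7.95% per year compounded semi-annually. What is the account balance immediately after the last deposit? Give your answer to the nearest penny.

£1,211,973.10

This is an ordinary annuity: 30 deposits of £21,700.00 at the end of each six-month period.
Periodic rate r = 0.0795/2 per half-year; n is counted in half-years.
FV = PMT × [((1+r)^n − 1)/r] = 21,700 × [(1+r)^30 − 1] / r = £1,211,973.10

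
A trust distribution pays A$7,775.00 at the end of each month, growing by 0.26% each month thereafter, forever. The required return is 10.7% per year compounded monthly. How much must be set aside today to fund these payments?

Periodic rate r = 0.107/12 per month.
Growing perpetuity (Gordon): PV = PMT₁ / (r − g) = 7,775 / (r − 0.0026) = A$1,230,870.71.

A$1,230,870.71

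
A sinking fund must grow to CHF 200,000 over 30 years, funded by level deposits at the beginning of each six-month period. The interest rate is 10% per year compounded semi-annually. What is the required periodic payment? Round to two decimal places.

CHF 538.70

Level annuity due; solve FV = PMT × [((1+r)^n − 1)/r] × (1+r) for PMT.
Periodic rate r = 0.1/2 per half-year; n is counted in half-years.
With n = 60: PMT = 200,000 / ([((1+r)^n − 1)/r] × (1+r)) = CHF 538.70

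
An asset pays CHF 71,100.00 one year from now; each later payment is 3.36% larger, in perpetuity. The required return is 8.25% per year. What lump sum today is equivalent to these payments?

CHF 1,453,987.73

Periodic rate r = 0.0825 per year.
Growing perpetuity (Gordon): PV = PMT₁ / (r − g) = 71,100 / (r − 0.0336) = CHF 1,453,987.73.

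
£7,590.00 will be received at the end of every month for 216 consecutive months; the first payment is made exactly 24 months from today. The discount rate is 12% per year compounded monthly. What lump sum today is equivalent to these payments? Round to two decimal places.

£533,362.88

Ordinary annuity of 216 payments, first payment at period 24.
Periodic rate r = 0.12/12 per month; n is counted in months.
The ordinary-annuity PV formula values the stream one period before the first payment (period 23); discount that back 23 periods:
PV₀ = 7,590 × [1 − (1+r)^−216] / r × (1+r)^−23 = £533,362.88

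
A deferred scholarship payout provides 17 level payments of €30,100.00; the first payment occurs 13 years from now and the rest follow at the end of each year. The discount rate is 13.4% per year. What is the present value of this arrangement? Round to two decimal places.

Ordinary annuity of 17 payments, first payment at period 13.
Periodic rate r = 0.134 per year.
The ordinary-annuity PV formula values the stream one period before the first payment (period 12); discount that back 12 periods:
PV₀ = 30,100 × [1 − (1+r)^−17] / r × (1+r)^−12 = €43,814.14

€43,814.14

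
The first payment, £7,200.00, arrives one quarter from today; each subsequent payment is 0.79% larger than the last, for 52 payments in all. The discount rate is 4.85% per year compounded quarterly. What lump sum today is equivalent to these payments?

£333,143.40

Periodic rate r = 0.0485/4 per quarter; n is counted in quarters.
Growing ordinary annuity: PV = PMT₁ × [1 − ((1+g)/(1+r))^n] / (r − g) = 7,200 × [1 − ((1+0.0079)/(1+r))^52] / (r − 0.0079) = £333,143.40.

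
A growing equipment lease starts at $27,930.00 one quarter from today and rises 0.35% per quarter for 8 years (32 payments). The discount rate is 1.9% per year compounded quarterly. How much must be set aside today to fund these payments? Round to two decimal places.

Periodic rate r = 0.019/4 per quarter; n is counted in quarters.
Growing ordinary annuity: PV = PMT₁ × [1 − ((1+g)/(1+r))^n] / (r − g) = 27,930 × [1 − ((1+0.0035)/(1+r))^32] / (r − 0.0035) = $872,592.94.

$872,592.94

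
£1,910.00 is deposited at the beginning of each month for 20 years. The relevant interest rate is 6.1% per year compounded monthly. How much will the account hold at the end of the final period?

This is an annuity due: 240 deposits of £1,910.00 at the beginning of each month.
Periodic rate r = 0.061/12 per month; n is counted in months.
FV = PMT × [((1+r)^n − 1)/r] × (1+r) = 1,910 × [(1+r)^240 − 1] / r × (1+r) = £897,568.99

£897,568.99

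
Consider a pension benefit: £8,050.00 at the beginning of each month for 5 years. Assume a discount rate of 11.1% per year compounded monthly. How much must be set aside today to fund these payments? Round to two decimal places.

£372,812.98

This is an annuity due: 60 payments of £8,050.00 at the beginning of each month.
Periodic rate r = 0.111/12 per month; n is counted in months.
PV = PMT × [(1 − (1+r)^−n)/r] × (1+r) = 8,050 × [1 − (1+r)^−60] / r × (1+r) = £372,812.98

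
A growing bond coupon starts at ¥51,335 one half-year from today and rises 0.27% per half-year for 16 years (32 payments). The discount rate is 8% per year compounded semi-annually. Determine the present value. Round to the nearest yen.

¥948,602

Periodic rate r = 0.08/2 per half-year; n is counted in half-years.
Growing ordinary annuity: PV = PMT₁ × [1 − ((1+g)/(1+r))^n] / (r − g) = 51,335 × [1 − ((1+0.0027)/(1+r))^32] / (r − 0.0027) = ¥948,602.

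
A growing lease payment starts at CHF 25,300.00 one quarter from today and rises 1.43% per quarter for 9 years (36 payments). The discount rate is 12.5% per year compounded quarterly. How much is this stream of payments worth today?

CHF 670,686.50

Periodic rate r = 0.125/4 per quarter; n is counted in quarters.
Growing ordinary annuity: PV = PMT₁ × [1 − ((1+g)/(1+r))^n] / (r − g) = 25,300 × [1 − ((1+0.0143)/(1+r))^36] / (r − 0.0143) = CHF 670,686.50.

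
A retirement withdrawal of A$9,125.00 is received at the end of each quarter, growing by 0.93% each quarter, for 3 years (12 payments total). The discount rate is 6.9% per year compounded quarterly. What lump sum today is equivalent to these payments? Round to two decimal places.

Periodic rate r = 0.069/4 per quarter; n is counted in quarters.
Growing ordinary annuity: PV = PMT₁ × [1 − ((1+g)/(1+r))^n] / (r − g) = 9,125 × [1 − ((1+0.0093)/(1+r))^12] / (r − 0.0093) = A$103,134.71.

A$103,134.71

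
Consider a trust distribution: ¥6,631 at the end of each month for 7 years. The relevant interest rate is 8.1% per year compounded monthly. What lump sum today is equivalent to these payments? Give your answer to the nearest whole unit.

This is an ordinary annuity: 84 payments of ¥6,631 at the end of each month.
Periodic rate r = 0.081/12 per month; n is counted in months.
PV = PMT × [(1 − (1+r)^−n)/r] = 6,631 × [1 − (1+r)^−84] / r = ¥424,083

¥424,083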